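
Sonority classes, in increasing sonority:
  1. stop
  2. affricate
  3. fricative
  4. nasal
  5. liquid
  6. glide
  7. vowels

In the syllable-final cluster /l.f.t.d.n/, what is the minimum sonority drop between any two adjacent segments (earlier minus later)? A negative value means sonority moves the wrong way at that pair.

/l/: liquid = 5.
/f/: fricative = 3.
/t/: stop = 1.
/d/: stop = 1.
/n/: nasal = 4.
/l/→/f/: change +2.
/f/→/t/: change +2.
/t/→/d/: change +0.
/d/→/n/: change -3.
Minimum = -3.

-3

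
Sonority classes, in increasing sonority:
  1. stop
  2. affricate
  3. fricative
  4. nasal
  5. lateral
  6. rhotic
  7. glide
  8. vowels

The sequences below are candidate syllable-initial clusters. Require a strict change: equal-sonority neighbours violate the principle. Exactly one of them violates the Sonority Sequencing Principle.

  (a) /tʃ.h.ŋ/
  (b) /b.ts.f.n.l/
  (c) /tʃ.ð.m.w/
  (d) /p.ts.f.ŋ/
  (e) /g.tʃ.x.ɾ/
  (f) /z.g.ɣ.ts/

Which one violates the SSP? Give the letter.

(a) sonority 2-3-4: well-formed.
(b) sonority 1-2-3-4-5: well-formed.
(c) sonority 2-3-4-7: well-formed.
(d) sonority 1-2-3-4: well-formed.
(e) sonority 1-2-3-6: well-formed.
(f) sonority 3-1-3-2: ill-formed.

f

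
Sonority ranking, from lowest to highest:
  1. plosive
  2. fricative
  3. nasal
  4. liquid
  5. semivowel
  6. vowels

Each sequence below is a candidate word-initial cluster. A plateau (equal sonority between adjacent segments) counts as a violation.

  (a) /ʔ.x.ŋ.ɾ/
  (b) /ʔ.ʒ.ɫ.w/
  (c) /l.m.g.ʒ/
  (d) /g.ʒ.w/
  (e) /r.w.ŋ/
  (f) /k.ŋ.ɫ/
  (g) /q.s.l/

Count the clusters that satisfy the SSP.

5

(a) /ʔ.x.ŋ.ɾ/: profile 1-2-3-4 — obeys.
(b) /ʔ.ʒ.ɫ.w/: profile 1-2-4-5 — obeys.
(c) /l.m.g.ʒ/: profile 4-3-1-2 — violates.
(d) /g.ʒ.w/: profile 1-2-5 — obeys.
(e) /r.w.ŋ/: profile 4-5-3 — violates.
(f) /k.ŋ.ɫ/: profile 1-3-4 — obeys.
(g) /q.s.l/: profile 1-2-4 — obeys.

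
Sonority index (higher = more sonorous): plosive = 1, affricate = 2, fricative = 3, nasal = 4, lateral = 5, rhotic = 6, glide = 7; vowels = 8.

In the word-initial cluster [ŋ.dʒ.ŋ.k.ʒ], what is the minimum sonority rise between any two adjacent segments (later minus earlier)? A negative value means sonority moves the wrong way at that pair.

-3

/ŋ/ is a nasal (sonority 4).
/dʒ/ is an affricate (sonority 2).
/ŋ/ is a nasal (sonority 4).
/k/ is a plosive (sonority 1).
/ʒ/ is a fricative (sonority 3).
/ŋ/→/dʒ/: change -2.
/dʒ/→/ŋ/: change +2.
/ŋ/→/k/: change -3.
/k/→/ʒ/: change +2.
Minimum = -3.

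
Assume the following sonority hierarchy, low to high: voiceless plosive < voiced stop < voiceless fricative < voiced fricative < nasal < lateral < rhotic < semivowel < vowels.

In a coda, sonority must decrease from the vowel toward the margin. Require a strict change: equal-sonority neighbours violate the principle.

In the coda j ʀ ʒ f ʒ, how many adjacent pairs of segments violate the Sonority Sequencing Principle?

/j/ — semivowel, sonority 8.
/ʀ/ — rhotic, sonority 7.
/ʒ/ — voiced fricative, sonority 4.
/f/ — voiceless fricative, sonority 3.
/ʒ/ — voiced fricative, sonority 4.
/j/→/ʀ/: 8→7 (falls) — ok.
/ʀ/→/ʒ/: 7→4 (falls) — ok.
/ʒ/→/f/: 4→3 (falls) — ok.
/f/→/ʒ/: 3→4 (does not fall) — violation.

1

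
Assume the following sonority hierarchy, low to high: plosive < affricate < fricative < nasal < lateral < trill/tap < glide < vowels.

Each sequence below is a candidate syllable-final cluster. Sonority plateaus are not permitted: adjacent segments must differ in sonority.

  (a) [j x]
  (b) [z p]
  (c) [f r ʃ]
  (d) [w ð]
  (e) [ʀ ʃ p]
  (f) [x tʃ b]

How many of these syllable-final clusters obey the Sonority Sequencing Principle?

5

(a) [j x]: profile 7-3 — obeys.
(b) [z p]: profile 3-1 — obeys.
(c) [f r ʃ]: profile 3-6-3 — violates.
(d) [w ð]: profile 7-3 — obeys.
(e) [ʀ ʃ p]: profile 6-3-1 — obeys.
(f) [x tʃ b]: profile 3-2-1 — obeys.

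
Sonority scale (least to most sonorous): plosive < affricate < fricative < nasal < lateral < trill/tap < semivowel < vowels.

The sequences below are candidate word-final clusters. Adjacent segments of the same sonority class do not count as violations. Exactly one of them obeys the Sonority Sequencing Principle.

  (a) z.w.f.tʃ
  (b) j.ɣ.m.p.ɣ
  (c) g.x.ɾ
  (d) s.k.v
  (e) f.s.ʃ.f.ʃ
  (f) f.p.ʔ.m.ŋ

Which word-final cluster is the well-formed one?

e

(a) z.w.f.tʃ: profile 3-7-3-2 — violates.
(b) j.ɣ.m.p.ɣ: profile 7-3-4-1-3 — violates.
(c) g.x.ɾ: profile 1-3-6 — violates.
(d) s.k.v: profile 3-1-3 — violates.
(e) f.s.ʃ.f.ʃ: profile 3-3-3-3-3 — obeys.
(f) f.p.ʔ.m.ŋ: profile 3-1-1-4-4 — violates.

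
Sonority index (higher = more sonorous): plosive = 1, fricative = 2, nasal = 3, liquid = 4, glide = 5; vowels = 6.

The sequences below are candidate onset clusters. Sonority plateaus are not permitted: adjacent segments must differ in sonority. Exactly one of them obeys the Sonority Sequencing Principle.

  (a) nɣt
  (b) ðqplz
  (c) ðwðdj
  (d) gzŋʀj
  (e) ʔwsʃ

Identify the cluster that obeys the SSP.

d

(a) 3-2-1 → violates
(b) 2-1-1-4-2 → violates
(c) 2-5-2-1-5 → violates
(d) 1-2-3-4-5 → obeys
(e) 1-5-2-2 → violates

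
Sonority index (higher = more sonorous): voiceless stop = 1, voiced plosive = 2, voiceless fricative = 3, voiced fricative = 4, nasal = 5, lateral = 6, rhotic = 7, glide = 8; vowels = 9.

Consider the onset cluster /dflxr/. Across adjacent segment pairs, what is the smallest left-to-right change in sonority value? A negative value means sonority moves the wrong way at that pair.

/d/ is a voiced plosive (sonority 2).
/f/ is a voiceless fricative (sonority 3).
/l/ is a lateral (sonority 6).
/x/ is a voiceless fricative (sonority 3).
/r/ is a rhotic (sonority 7).
/d/→/f/: change +1.
/f/→/l/: change +3.
/l/→/x/: change -3.
/x/→/r/: change +4.
Minimum = -3.

-3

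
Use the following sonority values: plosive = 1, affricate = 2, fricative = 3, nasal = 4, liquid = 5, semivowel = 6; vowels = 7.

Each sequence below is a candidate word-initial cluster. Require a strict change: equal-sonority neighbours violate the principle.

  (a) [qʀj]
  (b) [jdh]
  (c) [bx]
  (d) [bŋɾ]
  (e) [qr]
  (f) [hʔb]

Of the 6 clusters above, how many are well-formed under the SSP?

(a) [qʀj]: profile 1-5-6 — obeys.
(b) [jdh]: profile 6-1-3 — violates.
(c) [bx]: profile 1-3 — obeys.
(d) [bŋɾ]: profile 1-4-5 — obeys.
(e) [qr]: profile 1-5 — obeys.
(f) [hʔb]: profile 3-1-1 — violates.

4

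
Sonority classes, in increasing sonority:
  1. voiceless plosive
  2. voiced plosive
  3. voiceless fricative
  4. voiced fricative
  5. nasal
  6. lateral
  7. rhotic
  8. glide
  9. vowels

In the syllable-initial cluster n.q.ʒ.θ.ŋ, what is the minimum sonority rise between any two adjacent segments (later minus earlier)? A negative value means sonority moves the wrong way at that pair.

/n/: nasal = 5.
/q/: voiceless plosive = 1.
/ʒ/: voiced fricative = 4.
/θ/: voiceless fricative = 3.
/ŋ/: nasal = 5.
/n/→/q/: change -4.
/q/→/ʒ/: change +3.
/ʒ/→/θ/: change -1.
/θ/→/ŋ/: change +2.
Minimum = -4.

-4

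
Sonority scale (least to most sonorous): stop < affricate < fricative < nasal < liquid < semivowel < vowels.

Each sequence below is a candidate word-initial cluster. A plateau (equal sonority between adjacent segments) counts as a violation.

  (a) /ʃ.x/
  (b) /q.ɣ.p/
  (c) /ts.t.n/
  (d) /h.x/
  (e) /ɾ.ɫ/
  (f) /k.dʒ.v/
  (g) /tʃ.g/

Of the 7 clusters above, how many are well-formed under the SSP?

(a) sonority 3-3: ill-formed.
(b) sonority 1-3-1: ill-formed.
(c) sonority 2-1-4: ill-formed.
(d) sonority 3-3: ill-formed.
(e) sonority 5-5: ill-formed.
(f) sonority 1-2-3: well-formed.
(g) sonority 2-1: ill-formed.

1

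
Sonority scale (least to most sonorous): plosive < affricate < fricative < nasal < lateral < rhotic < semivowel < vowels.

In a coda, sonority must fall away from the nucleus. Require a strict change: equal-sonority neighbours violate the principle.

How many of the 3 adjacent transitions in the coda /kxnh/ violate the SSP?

/k/ — plosive, sonority 1.
/x/ — fricative, sonority 3.
/n/ — nasal, sonority 4.
/h/ — fricative, sonority 3.
/k/→/x/: 1→3 (does not fall) — violation.
/x/→/n/: 3→4 (does not fall) — violation.
/n/→/h/: 4→3 (falls) — ok.

2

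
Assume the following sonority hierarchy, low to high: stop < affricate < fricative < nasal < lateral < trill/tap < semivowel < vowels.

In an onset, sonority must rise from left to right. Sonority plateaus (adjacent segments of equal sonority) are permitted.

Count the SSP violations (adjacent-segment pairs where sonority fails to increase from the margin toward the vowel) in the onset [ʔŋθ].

/ʔ/: stop = 1.
/ŋ/: nasal = 4.
/θ/: fricative = 3.
/ʔ/→/ŋ/: 1→4 (rises) — ok.
/ŋ/→/θ/: 4→3 (does not rise) — violation.

1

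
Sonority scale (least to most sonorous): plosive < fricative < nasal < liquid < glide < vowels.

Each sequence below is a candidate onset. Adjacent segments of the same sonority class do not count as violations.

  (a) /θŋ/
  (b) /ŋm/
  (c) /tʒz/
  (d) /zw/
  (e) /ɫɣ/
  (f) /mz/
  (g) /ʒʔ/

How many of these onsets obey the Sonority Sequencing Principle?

4

(a) sonority 2-3: well-formed.
(b) sonority 3-3: well-formed.
(c) sonority 1-2-2: well-formed.
(d) sonority 2-5: well-formed.
(e) sonority 4-2: ill-formed.
(f) sonority 3-2: ill-formed.
(g) sonority 2-1: ill-formed.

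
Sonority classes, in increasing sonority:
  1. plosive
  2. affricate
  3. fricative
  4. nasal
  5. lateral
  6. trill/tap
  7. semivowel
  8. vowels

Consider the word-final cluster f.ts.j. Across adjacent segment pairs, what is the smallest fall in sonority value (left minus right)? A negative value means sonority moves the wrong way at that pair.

/f/ is a fricative (sonority 3).
/ts/ is an affricate (sonority 2).
/j/ is a semivowel (sonority 7).
/f/→/ts/: change +1.
/ts/→/j/: change -5.
Minimum = -5.

-5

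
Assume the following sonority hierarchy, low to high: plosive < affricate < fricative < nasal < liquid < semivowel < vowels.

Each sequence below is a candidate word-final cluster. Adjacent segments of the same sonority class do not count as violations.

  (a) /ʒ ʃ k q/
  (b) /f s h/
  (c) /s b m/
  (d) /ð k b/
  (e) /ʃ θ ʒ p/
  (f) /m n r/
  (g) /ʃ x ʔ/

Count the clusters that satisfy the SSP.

5

(a) 3-3-1-1 → obeys
(b) 3-3-3 → obeys
(c) 3-1-4 → violates
(d) 3-1-1 → obeys
(e) 3-3-3-1 → obeys
(f) 4-4-5 → violates
(g) 3-3-1 → obeys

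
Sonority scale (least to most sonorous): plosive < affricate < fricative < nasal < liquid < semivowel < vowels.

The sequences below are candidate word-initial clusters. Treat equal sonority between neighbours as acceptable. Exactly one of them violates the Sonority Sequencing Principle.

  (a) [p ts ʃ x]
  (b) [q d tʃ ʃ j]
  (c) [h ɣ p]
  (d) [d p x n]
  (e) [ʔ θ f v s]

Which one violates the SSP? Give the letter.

c

(a) sonority 1-2-3-3: well-formed.
(b) sonority 1-1-2-3-6: well-formed.
(c) sonority 3-3-1: ill-formed.
(d) sonority 1-1-3-4: well-formed.
(e) sonority 1-3-3-3-3: well-formed.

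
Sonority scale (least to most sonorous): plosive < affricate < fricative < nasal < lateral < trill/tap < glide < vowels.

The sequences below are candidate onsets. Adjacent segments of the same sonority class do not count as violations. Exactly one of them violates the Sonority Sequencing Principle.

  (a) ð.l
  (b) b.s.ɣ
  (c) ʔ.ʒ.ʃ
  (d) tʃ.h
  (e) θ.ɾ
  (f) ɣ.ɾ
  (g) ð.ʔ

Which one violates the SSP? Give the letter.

g

(a) 3-5 → obeys
(b) 1-3-3 → obeys
(c) 1-3-3 → obeys
(d) 2-3 → obeys
(e) 3-6 → obeys
(f) 3-6 → obeys
(g) 3-1 → violates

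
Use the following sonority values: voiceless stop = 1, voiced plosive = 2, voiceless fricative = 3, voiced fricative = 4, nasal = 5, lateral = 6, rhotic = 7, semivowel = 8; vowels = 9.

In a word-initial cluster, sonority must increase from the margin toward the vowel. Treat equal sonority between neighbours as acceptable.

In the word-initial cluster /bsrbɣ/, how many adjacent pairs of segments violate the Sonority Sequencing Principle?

1

/b/ — voiced plosive, sonority 2.
/s/ — voiceless fricative, sonority 3.
/r/ — rhotic, sonority 7.
/b/ — voiced plosive, sonority 2.
/ɣ/ — voiced fricative, sonority 4.
/b/→/s/: 2→3 (rises) — ok.
/s/→/r/: 3→7 (rises) — ok.
/r/→/b/: 7→2 (does not rise) — violation.
/b/→/ɣ/: 2→4 (rises) — ok.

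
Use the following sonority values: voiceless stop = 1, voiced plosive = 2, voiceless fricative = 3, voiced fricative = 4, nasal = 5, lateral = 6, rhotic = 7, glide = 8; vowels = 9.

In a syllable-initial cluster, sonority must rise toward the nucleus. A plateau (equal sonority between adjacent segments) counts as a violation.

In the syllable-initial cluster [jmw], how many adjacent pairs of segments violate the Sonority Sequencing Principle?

1

/j/ — glide, sonority 8.
/m/ — nasal, sonority 5.
/w/ — glide, sonority 8.
/j/→/m/: 8→5 (does not rise) — violation.
/m/→/w/: 5→8 (rises) — ok.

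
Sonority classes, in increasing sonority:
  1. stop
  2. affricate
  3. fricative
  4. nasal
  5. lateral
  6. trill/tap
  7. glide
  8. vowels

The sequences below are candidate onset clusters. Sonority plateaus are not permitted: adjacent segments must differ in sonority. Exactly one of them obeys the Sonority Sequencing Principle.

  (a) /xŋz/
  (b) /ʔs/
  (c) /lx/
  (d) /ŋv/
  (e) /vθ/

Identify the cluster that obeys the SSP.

b

(a) /xŋz/: profile 3-4-3 — violates.
(b) /ʔs/: profile 1-3 — obeys.
(c) /lx/: profile 5-3 — violates.
(d) /ŋv/: profile 4-3 — violates.
(e) /vθ/: profile 3-3 — violates.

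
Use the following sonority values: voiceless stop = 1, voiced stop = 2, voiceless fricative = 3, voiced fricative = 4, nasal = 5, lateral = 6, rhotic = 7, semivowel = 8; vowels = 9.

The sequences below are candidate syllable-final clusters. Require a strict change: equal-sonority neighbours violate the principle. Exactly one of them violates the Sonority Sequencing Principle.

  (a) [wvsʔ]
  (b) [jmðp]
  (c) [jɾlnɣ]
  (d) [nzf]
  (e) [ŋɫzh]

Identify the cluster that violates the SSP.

(a) 8-4-3-1 → obeys
(b) 8-5-4-1 → obeys
(c) 8-7-6-5-4 → obeys
(d) 5-4-3 → obeys
(e) 5-6-4-3 → violates

e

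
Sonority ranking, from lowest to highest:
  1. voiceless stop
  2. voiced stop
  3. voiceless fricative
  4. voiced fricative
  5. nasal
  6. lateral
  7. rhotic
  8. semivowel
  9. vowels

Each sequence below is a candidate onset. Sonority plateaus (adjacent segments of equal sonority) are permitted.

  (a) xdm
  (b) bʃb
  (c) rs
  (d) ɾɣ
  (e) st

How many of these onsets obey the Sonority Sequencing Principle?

0

(a) xdm: profile 3-2-5 — violates.
(b) bʃb: profile 2-3-2 — violates.
(c) rs: profile 7-3 — violates.
(d) ɾɣ: profile 7-4 — violates.
(e) st: profile 3-1 — violates.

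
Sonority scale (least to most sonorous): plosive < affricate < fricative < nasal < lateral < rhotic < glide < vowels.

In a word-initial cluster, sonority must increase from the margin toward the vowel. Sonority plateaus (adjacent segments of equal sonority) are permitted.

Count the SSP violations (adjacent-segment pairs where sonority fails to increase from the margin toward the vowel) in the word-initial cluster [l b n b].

2

/l/: lateral = 5.
/b/: plosive = 1.
/n/: nasal = 4.
/b/: plosive = 1.
/l/→/b/: 5→1 (does not rise) — violation.
/b/→/n/: 1→4 (rises) — ok.
/n/→/b/: 4→1 (does not rise) — violation.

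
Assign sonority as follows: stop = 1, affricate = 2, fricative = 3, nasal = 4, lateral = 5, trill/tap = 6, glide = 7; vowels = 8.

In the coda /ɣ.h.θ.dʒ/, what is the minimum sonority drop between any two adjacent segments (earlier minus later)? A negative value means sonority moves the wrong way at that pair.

/ɣ/: fricative = 3.
/h/: fricative = 3.
/θ/: fricative = 3.
/dʒ/: affricate = 2.
/ɣ/→/h/: change +0.
/h/→/θ/: change +0.
/θ/→/dʒ/: change +1.
Minimum = 0.

0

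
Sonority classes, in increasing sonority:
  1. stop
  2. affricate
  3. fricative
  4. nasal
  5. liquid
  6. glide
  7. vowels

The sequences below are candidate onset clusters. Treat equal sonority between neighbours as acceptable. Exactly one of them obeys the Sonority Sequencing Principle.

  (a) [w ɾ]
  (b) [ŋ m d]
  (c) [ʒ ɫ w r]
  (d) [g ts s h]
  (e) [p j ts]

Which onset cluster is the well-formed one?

(a) 6-5 → violates
(b) 4-4-1 → violates
(c) 3-5-6-5 → violates
(d) 1-2-3-3 → obeys
(e) 1-6-2 → violates

d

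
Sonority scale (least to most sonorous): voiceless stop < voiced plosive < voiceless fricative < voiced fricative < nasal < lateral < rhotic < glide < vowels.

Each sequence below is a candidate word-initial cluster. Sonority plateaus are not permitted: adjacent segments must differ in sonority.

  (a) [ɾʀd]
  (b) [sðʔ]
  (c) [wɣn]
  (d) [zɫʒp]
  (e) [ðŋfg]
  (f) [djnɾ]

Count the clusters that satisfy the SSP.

(a) 7-7-2 → violates
(b) 3-4-1 → violates
(c) 8-4-5 → violates
(d) 4-6-4-1 → violates
(e) 4-5-3-2 → violates
(f) 2-8-5-7 → violates

0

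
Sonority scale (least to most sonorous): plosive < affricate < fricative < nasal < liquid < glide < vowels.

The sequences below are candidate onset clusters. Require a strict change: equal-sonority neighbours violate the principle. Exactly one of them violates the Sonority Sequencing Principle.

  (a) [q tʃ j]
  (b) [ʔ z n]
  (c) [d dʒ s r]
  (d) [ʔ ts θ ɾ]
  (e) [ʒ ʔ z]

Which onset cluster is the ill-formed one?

(a) sonority 1-2-6: well-formed.
(b) sonority 1-3-4: well-formed.
(c) sonority 1-2-3-5: well-formed.
(d) sonority 1-2-3-5: well-formed.
(e) sonority 3-1-3: ill-formed.

e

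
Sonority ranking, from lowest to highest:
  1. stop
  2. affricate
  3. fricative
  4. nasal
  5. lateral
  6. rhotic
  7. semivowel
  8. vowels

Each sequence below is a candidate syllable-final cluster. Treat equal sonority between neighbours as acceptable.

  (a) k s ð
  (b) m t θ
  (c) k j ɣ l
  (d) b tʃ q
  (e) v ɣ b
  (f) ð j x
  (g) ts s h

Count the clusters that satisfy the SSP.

1

(a) sonority 1-3-3: ill-formed.
(b) sonority 4-1-3: ill-formed.
(c) sonority 1-7-3-5: ill-formed.
(d) sonority 1-2-1: ill-formed.
(e) sonority 3-3-1: well-formed.
(f) sonority 3-7-3: ill-formed.
(g) sonority 2-3-3: ill-formed.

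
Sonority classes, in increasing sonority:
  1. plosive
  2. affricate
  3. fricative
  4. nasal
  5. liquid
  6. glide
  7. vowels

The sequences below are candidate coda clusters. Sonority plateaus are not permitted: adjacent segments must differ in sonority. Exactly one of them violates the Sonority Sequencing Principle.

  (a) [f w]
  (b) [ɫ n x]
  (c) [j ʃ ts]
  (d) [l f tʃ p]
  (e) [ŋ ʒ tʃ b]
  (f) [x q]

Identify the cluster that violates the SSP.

a

(a) 3-6 → violates
(b) 5-4-3 → obeys
(c) 6-3-2 → obeys
(d) 5-3-2-1 → obeys
(e) 4-3-2-1 → obeys
(f) 3-1 → obeys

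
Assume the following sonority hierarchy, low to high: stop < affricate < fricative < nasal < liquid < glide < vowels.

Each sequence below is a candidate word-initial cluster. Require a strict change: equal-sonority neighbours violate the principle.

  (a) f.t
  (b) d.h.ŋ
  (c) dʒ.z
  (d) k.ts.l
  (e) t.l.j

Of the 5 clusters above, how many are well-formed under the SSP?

(a) 3-1 → violates
(b) 1-3-4 → obeys
(c) 2-3 → obeys
(d) 1-2-5 → obeys
(e) 1-5-6 → obeys

4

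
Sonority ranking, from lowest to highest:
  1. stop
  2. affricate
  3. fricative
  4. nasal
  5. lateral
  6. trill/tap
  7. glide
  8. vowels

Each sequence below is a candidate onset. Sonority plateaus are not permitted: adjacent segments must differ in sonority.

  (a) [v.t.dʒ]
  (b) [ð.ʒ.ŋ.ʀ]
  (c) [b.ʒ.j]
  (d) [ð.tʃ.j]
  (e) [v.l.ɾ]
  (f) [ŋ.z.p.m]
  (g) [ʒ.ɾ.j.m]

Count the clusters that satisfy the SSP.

(a) 3-1-2 → violates
(b) 3-3-4-6 → violates
(c) 1-3-7 → obeys
(d) 3-2-7 → violates
(e) 3-5-6 → obeys
(f) 4-3-1-4 → violates
(g) 3-6-7-4 → violates

2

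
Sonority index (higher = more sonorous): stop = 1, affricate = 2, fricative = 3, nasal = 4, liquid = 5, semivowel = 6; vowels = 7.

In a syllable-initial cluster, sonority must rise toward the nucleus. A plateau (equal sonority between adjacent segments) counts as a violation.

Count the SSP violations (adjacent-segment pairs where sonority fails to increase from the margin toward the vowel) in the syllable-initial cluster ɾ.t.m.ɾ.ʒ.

2

/ɾ/ is a liquid (sonority 5).
/t/ is a stop (sonority 1).
/m/ is a nasal (sonority 4).
/ɾ/ is a liquid (sonority 5).
/ʒ/ is a fricative (sonority 3).
/ɾ/→/t/: 5→1 (does not rise) — violation.
/t/→/m/: 1→4 (rises) — ok.
/m/→/ɾ/: 4→5 (rises) — ok.
/ɾ/→/ʒ/: 5→3 (does not rise) — violation.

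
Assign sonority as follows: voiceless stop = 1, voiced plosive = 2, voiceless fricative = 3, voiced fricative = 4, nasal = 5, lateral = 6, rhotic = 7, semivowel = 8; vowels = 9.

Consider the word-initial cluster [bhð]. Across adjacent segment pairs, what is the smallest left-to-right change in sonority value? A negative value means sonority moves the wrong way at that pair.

/b/ — voiced plosive, sonority 2.
/h/ — voiceless fricative, sonority 3.
/ð/ — voiced fricative, sonority 4.
/b/→/h/: change +1.
/h/→/ð/: change +1.
Minimum = 1.

1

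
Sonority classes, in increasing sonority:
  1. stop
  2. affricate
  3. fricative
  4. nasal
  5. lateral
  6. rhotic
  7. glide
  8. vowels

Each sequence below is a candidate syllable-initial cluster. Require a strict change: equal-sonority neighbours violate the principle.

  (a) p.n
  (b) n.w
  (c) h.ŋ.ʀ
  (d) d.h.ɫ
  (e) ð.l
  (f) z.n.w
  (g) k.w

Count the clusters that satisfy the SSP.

(a) sonority 1-4: well-formed.
(b) sonority 4-7: well-formed.
(c) sonority 3-4-6: well-formed.
(d) sonority 1-3-5: well-formed.
(e) sonority 3-5: well-formed.
(f) sonority 3-4-7: well-formed.
(g) sonority 1-7: well-formed.

7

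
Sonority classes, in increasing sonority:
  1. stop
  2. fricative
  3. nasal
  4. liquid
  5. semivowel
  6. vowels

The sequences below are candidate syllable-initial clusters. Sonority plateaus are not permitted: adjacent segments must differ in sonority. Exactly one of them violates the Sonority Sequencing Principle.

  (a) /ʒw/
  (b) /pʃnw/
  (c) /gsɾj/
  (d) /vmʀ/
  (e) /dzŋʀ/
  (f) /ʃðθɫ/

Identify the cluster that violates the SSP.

(a) /ʒw/: profile 2-5 — obeys.
(b) /pʃnw/: profile 1-2-3-5 — obeys.
(c) /gsɾj/: profile 1-2-4-5 — obeys.
(d) /vmʀ/: profile 2-3-4 — obeys.
(e) /dzŋʀ/: profile 1-2-3-4 — obeys.
(f) /ʃðθɫ/: profile 2-2-2-4 — violates.

f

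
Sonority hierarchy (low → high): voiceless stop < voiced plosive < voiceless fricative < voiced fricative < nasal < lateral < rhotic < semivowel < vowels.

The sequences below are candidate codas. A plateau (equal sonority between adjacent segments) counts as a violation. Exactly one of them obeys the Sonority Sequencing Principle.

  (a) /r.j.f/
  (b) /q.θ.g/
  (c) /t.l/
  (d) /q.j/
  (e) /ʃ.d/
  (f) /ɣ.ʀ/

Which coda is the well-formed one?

(a) /r.j.f/: profile 7-8-3 — violates.
(b) /q.θ.g/: profile 1-3-2 — violates.
(c) /t.l/: profile 1-6 — violates.
(d) /q.j/: profile 1-8 — violates.
(e) /ʃ.d/: profile 3-2 — obeys.
(f) /ɣ.ʀ/: profile 4-7 — violates.

e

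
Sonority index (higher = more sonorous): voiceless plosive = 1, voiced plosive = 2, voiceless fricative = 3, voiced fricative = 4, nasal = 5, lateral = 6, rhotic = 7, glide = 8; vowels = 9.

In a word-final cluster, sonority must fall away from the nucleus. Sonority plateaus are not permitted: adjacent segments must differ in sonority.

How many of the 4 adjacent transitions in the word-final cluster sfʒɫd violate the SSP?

3

/s/ is a voiceless fricative (sonority 3).
/f/ is a voiceless fricative (sonority 3).
/ʒ/ is a voiced fricative (sonority 4).
/ɫ/ is a lateral (sonority 6).
/d/ is a voiced plosive (sonority 2).
/s/→/f/: 3→3 (plateau) — violation.
/f/→/ʒ/: 3→4 (does not fall) — violation.
/ʒ/→/ɫ/: 4→6 (does not fall) — violation.
/ɫ/→/d/: 6→2 (falls) — ok.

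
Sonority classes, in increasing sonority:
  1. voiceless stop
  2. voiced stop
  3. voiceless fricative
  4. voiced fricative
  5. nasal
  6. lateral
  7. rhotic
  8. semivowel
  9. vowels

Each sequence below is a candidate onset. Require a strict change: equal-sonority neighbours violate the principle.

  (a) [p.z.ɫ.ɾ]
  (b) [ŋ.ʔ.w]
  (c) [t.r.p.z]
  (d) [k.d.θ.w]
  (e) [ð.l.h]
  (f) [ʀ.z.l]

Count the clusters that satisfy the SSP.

(a) 1-4-6-7 → obeys
(b) 5-1-8 → violates
(c) 1-7-1-4 → violates
(d) 1-2-3-8 → obeys
(e) 4-6-3 → violates
(f) 7-4-6 → violates

2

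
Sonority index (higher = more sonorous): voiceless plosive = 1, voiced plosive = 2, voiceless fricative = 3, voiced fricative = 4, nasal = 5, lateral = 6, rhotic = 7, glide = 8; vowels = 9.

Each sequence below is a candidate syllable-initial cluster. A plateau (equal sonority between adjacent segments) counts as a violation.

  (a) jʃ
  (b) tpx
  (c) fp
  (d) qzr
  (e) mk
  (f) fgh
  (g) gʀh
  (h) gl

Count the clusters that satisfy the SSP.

(a) 8-3 → violates
(b) 1-1-3 → violates
(c) 3-1 → violates
(d) 1-4-7 → obeys
(e) 5-1 → violates
(f) 3-2-3 → violates
(g) 2-7-3 → violates
(h) 2-6 → obeys

2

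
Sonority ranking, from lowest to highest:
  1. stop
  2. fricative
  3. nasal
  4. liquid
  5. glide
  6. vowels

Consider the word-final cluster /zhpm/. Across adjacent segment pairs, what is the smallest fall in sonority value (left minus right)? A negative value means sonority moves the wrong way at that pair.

-2

/z/ is a fricative (sonority 2).
/h/ is a fricative (sonority 2).
/p/ is a stop (sonority 1).
/m/ is a nasal (sonority 3).
/z/→/h/: change +0.
/h/→/p/: change +1.
/p/→/m/: change -2.
Minimum = -2.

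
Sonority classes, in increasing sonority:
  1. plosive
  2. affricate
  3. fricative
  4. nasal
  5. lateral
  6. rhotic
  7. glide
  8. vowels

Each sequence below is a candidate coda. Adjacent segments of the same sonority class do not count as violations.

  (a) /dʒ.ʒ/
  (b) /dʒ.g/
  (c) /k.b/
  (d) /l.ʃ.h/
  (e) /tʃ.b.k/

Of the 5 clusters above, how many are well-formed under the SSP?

(a) /dʒ.ʒ/: profile 2-3 — violates.
(b) /dʒ.g/: profile 2-1 — obeys.
(c) /k.b/: profile 1-1 — obeys.
(d) /l.ʃ.h/: profile 5-3-3 — obeys.
(e) /tʃ.b.k/: profile 2-1-1 — obeys.

4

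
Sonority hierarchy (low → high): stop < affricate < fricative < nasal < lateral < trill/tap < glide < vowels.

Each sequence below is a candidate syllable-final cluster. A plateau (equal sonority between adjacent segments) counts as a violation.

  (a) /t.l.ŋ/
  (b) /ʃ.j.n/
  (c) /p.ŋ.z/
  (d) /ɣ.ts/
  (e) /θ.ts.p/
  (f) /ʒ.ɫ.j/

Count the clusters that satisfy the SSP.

(a) sonority 1-5-4: ill-formed.
(b) sonority 3-7-4: ill-formed.
(c) sonority 1-4-3: ill-formed.
(d) sonority 3-2: well-formed.
(e) sonority 3-2-1: well-formed.
(f) sonority 3-5-7: ill-formed.

2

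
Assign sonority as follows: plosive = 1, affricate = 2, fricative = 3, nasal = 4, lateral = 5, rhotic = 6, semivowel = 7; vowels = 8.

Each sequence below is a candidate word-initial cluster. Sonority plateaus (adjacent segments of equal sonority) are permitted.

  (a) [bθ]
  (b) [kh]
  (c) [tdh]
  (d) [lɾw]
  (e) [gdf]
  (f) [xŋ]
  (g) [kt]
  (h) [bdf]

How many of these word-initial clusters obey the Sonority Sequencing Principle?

8

(a) 1-3 → obeys
(b) 1-3 → obeys
(c) 1-1-3 → obeys
(d) 5-6-7 → obeys
(e) 1-1-3 → obeys
(f) 3-4 → obeys
(g) 1-1 → obeys
(h) 1-1-3 → obeys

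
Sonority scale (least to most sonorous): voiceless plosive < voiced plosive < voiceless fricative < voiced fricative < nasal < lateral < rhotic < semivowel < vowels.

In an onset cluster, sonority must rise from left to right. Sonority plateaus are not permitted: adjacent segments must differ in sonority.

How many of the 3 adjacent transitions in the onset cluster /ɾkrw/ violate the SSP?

1

/ɾ/ — rhotic, sonority 7.
/k/ — voiceless plosive, sonority 1.
/r/ — rhotic, sonority 7.
/w/ — semivowel, sonority 8.
/ɾ/→/k/: 7→1 (does not rise) — violation.
/k/→/r/: 1→7 (rises) — ok.
/r/→/w/: 7→8 (rises) — ok.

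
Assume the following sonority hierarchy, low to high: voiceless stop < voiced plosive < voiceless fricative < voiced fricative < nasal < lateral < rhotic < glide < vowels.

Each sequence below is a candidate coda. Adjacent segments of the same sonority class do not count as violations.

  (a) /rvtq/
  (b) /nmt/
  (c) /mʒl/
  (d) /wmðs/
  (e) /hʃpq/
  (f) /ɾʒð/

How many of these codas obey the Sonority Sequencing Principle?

5

(a) sonority 7-4-1-1: well-formed.
(b) sonority 5-5-1: well-formed.
(c) sonority 5-4-6: ill-formed.
(d) sonority 8-5-4-3: well-formed.
(e) sonority 3-3-1-1: well-formed.
(f) sonority 7-4-4: well-formed.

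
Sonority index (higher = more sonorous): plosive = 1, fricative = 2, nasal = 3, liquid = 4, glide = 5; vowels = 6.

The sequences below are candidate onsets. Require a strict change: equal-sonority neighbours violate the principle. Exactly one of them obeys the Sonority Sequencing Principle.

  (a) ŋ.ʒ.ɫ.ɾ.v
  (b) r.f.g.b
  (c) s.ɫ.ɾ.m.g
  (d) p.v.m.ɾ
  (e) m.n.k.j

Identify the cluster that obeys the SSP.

(a) sonority 3-2-4-4-2: ill-formed.
(b) sonority 4-2-1-1: ill-formed.
(c) sonority 2-4-4-3-1: ill-formed.
(d) sonority 1-2-3-4: well-formed.
(e) sonority 3-3-1-5: ill-formed.

d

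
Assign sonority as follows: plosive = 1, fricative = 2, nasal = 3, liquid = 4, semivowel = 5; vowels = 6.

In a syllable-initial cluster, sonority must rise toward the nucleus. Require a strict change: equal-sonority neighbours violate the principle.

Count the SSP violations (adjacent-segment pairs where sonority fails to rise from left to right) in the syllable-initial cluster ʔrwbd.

2

/ʔ/ — plosive, sonority 1.
/r/ — liquid, sonority 4.
/w/ — semivowel, sonority 5.
/b/ — plosive, sonority 1.
/d/ — plosive, sonority 1.
/ʔ/→/r/: 1→4 (rises) — ok.
/r/→/w/: 4→5 (rises) — ok.
/w/→/b/: 5→1 (does not rise) — violation.
/b/→/d/: 1→1 (plateau) — violation.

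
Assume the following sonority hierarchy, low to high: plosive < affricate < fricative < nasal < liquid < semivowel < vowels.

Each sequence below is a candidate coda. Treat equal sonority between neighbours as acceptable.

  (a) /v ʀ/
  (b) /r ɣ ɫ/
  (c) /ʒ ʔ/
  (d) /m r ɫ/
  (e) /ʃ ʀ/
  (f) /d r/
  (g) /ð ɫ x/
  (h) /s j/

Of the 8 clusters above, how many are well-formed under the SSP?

(a) /v ʀ/: profile 3-5 — violates.
(b) /r ɣ ɫ/: profile 5-3-5 — violates.
(c) /ʒ ʔ/: profile 3-1 — obeys.
(d) /m r ɫ/: profile 4-5-5 — violates.
(e) /ʃ ʀ/: profile 3-5 — violates.
(f) /d r/: profile 1-5 — violates.
(g) /ð ɫ x/: profile 3-5-3 — violates.
(h) /s j/: profile 3-6 — violates.

1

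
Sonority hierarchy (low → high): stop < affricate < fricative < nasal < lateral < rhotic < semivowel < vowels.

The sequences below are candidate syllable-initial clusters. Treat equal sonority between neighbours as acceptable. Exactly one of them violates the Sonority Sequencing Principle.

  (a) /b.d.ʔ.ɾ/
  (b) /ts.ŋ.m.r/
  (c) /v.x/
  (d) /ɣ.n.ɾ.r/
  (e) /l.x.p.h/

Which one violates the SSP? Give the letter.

e

(a) /b.d.ʔ.ɾ/: profile 1-1-1-6 — obeys.
(b) /ts.ŋ.m.r/: profile 2-4-4-6 — obeys.
(c) /v.x/: profile 3-3 — obeys.
(d) /ɣ.n.ɾ.r/: profile 3-4-6-6 — obeys.
(e) /l.x.p.h/: profile 5-3-1-3 — violates.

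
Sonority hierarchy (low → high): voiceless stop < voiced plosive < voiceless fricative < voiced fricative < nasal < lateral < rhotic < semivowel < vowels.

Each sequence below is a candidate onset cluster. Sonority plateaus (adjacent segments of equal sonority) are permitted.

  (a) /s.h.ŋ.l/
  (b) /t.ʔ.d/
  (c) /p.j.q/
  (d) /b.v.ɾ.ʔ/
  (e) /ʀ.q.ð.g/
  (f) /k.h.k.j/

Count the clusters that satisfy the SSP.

2

(a) 3-3-5-6 → obeys
(b) 1-1-2 → obeys
(c) 1-8-1 → violates
(d) 2-4-7-1 → violates
(e) 7-1-4-2 → violates
(f) 1-3-1-8 → violates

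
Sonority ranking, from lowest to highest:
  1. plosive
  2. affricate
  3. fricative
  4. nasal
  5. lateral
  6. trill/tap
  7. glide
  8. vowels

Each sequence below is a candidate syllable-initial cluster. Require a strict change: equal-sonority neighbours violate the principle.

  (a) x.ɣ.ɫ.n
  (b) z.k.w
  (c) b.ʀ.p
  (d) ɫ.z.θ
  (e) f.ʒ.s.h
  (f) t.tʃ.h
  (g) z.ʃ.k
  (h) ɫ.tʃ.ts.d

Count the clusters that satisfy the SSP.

(a) sonority 3-3-5-4: ill-formed.
(b) sonority 3-1-7: ill-formed.
(c) sonority 1-6-1: ill-formed.
(d) sonority 5-3-3: ill-formed.
(e) sonority 3-3-3-3: ill-formed.
(f) sonority 1-2-3: well-formed.
(g) sonority 3-3-1: ill-formed.
(h) sonority 5-2-2-1: ill-formed.

1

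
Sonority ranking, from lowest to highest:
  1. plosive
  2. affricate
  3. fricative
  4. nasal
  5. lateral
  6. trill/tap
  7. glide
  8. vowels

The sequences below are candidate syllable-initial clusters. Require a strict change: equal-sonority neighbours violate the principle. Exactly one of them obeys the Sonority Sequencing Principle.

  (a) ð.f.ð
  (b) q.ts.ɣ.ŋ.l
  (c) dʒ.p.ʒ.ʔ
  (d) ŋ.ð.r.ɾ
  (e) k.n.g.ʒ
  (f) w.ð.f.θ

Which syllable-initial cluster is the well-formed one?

(a) 3-3-3 → violates
(b) 1-2-3-4-5 → obeys
(c) 2-1-3-1 → violates
(d) 4-3-6-6 → violates
(e) 1-4-1-3 → violates
(f) 7-3-3-3 → violates

b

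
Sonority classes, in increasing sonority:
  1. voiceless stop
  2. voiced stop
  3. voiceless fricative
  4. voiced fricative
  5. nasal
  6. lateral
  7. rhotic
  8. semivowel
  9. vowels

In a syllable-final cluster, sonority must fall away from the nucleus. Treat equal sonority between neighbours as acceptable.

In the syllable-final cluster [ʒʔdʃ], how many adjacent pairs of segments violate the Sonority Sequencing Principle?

/ʒ/ is a voiced fricative (sonority 4).
/ʔ/ is a voiceless stop (sonority 1).
/d/ is a voiced stop (sonority 2).
/ʃ/ is a voiceless fricative (sonority 3).
/ʒ/→/ʔ/: 4→1 (falls) — ok.
/ʔ/→/d/: 1→2 (does not fall) — violation.
/d/→/ʃ/: 2→3 (does not fall) — violation.

2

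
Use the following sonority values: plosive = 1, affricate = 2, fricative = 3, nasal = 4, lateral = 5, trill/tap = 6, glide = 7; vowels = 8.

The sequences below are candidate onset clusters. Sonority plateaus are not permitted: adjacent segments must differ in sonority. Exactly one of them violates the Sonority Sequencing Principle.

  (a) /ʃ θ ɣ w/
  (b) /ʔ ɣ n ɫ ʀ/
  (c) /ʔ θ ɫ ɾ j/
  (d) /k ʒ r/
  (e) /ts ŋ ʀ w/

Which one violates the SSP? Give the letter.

a

(a) /ʃ θ ɣ w/: profile 3-3-3-7 — violates.
(b) /ʔ ɣ n ɫ ʀ/: profile 1-3-4-5-6 — obeys.
(c) /ʔ θ ɫ ɾ j/: profile 1-3-5-6-7 — obeys.
(d) /k ʒ r/: profile 1-3-6 — obeys.
(e) /ts ŋ ʀ w/: profile 2-4-6-7 — obeys.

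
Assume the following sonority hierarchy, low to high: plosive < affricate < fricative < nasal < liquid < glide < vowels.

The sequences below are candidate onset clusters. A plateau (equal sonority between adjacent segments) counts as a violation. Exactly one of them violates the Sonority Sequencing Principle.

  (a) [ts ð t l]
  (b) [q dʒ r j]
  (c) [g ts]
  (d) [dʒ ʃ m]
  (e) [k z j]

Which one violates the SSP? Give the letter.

(a) [ts ð t l]: profile 2-3-1-5 — violates.
(b) [q dʒ r j]: profile 1-2-5-6 — obeys.
(c) [g ts]: profile 1-2 — obeys.
(d) [dʒ ʃ m]: profile 2-3-4 — obeys.
(e) [k z j]: profile 1-3-6 — obeys.

a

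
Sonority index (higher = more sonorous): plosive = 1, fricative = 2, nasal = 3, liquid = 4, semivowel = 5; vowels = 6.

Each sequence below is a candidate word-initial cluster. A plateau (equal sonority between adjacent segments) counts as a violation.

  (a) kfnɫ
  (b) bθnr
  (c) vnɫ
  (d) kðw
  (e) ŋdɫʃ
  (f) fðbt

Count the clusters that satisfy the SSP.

(a) kfnɫ: profile 1-2-3-4 — obeys.
(b) bθnr: profile 1-2-3-4 — obeys.
(c) vnɫ: profile 2-3-4 — obeys.
(d) kðw: profile 1-2-5 — obeys.
(e) ŋdɫʃ: profile 3-1-4-2 — violates.
(f) fðbt: profile 2-2-1-1 — violates.

4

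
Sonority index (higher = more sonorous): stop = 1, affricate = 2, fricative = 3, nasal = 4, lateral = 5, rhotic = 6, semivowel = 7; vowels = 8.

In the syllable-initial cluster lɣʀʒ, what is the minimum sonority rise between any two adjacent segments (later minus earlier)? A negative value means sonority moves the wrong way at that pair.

-3

/l/ — lateral, sonority 5.
/ɣ/ — fricative, sonority 3.
/ʀ/ — rhotic, sonority 6.
/ʒ/ — fricative, sonority 3.
/l/→/ɣ/: change -2.
/ɣ/→/ʀ/: change +3.
/ʀ/→/ʒ/: change -3.
Minimum = -3.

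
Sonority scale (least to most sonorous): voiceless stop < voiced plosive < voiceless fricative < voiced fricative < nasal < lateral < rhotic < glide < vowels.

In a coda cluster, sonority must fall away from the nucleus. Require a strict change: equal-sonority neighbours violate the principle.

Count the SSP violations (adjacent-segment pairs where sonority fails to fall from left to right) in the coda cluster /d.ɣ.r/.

/d/: voiced plosive = 2.
/ɣ/: voiced fricative = 4.
/r/: rhotic = 7.
/d/→/ɣ/: 2→4 (does not fall) — violation.
/ɣ/→/r/: 4→7 (does not fall) — violation.

2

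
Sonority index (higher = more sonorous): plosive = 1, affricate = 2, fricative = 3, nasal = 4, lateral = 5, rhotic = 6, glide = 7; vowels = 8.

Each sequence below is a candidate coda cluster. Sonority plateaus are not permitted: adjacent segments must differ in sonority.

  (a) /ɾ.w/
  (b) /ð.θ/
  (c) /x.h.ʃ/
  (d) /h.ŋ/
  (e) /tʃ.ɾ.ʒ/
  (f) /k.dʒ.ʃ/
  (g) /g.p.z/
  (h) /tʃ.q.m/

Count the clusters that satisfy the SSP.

(a) /ɾ.w/: profile 6-7 — violates.
(b) /ð.θ/: profile 3-3 — violates.
(c) /x.h.ʃ/: profile 3-3-3 — violates.
(d) /h.ŋ/: profile 3-4 — violates.
(e) /tʃ.ɾ.ʒ/: profile 2-6-3 — violates.
(f) /k.dʒ.ʃ/: profile 1-2-3 — violates.
(g) /g.p.z/: profile 1-1-3 — violates.
(h) /tʃ.q.m/: profile 2-1-4 — violates.

0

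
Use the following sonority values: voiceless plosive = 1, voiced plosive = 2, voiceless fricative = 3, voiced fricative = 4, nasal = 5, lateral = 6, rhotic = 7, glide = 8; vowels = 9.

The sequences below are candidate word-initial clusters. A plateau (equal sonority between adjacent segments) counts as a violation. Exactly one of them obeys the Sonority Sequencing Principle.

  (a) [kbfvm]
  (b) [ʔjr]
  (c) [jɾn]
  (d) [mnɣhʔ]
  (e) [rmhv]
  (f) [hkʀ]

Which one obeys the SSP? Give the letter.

a

(a) sonority 1-2-3-4-5: well-formed.
(b) sonority 1-8-7: ill-formed.
(c) sonority 8-7-5: ill-formed.
(d) sonority 5-5-4-3-1: ill-formed.
(e) sonority 7-5-3-4: ill-formed.
(f) sonority 3-1-7: ill-formed.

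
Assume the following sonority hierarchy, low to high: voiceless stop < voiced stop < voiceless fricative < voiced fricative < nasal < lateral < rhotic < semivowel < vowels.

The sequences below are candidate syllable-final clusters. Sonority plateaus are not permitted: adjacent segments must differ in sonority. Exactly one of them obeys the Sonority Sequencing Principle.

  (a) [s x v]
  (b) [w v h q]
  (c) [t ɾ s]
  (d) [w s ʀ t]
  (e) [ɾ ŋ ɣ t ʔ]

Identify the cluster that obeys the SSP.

b

(a) 3-3-4 → violates
(b) 8-4-3-1 → obeys
(c) 1-7-3 → violates
(d) 8-3-7-1 → violates
(e) 7-5-4-1-1 → violates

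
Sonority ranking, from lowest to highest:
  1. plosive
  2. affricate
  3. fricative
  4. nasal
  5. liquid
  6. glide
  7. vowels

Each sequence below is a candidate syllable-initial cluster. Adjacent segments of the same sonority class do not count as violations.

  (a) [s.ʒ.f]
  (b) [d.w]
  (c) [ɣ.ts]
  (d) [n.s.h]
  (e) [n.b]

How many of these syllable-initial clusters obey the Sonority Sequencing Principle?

2

(a) [s.ʒ.f]: profile 3-3-3 — obeys.
(b) [d.w]: profile 1-6 — obeys.
(c) [ɣ.ts]: profile 3-2 — violates.
(d) [n.s.h]: profile 4-3-3 — violates.
(e) [n.b]: profile 4-1 — violates.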